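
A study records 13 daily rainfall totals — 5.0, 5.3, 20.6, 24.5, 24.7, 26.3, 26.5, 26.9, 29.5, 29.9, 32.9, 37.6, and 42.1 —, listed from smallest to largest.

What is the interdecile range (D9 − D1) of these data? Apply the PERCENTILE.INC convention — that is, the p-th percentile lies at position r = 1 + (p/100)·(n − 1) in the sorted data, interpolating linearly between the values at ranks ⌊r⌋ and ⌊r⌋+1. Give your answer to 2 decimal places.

28.30

n = 13.
P10: r = 2.2; ranks 2–3 are 5.3, 20.6; interpolating gives 8.36.
P90: r = 11.8; ranks 11–12 are 32.9, 37.6; interpolating gives 36.66.
Difference: 36.66 − 8.36 = 28.3.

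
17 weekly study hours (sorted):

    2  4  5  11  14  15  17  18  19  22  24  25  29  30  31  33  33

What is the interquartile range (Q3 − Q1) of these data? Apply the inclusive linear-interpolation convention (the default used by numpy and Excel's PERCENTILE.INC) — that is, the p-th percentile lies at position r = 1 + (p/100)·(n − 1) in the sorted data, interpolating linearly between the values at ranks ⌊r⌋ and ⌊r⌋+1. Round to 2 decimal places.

15.00

n = 17.
P25: r = 5 (integer) → 14.
P75: r = 13 (integer) → 29.
Difference: 29 − 14 = 15.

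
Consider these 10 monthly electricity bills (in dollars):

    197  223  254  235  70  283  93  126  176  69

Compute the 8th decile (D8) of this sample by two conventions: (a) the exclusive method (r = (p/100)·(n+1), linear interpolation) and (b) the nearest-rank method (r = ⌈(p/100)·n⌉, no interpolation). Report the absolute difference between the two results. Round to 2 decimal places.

Sorted: 69, 70, 93, 126, 176, 197, 223, 235, 254, 283.
n = 10.
(a) r = 8.8; between ranks 8 (235) and 9 (254): 250.2.
(b) the nearest-rank method: rank 8 → 235.
|250.2 − 235| = 15.2.

15.20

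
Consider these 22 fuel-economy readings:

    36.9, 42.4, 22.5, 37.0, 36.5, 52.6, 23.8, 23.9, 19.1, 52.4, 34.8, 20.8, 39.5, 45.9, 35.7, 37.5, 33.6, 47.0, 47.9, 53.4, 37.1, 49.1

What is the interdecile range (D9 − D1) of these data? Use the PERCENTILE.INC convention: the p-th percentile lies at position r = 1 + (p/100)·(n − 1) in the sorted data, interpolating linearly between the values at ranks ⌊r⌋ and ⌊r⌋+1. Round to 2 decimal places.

29.44

Sorted: 19.1, 20.8, 22.5, 23.8, 23.9, 33.6, 34.8, 35.7, 36.5, 36.9, 37.0, 37.1, 37.5, 39.5, 42.4, 45.9, 47.0, 47.9, 49.1, 52.4, 52.6, 53.4.
n = 22.
P10: r = 3.1; ranks 3–4 are 22.5, 23.8; interpolating gives 22.63.
P90: r = 19.9; ranks 19–20 are 49.1, 52.4; interpolating gives 52.07.
Difference: 52.07 − 22.63 = 29.44.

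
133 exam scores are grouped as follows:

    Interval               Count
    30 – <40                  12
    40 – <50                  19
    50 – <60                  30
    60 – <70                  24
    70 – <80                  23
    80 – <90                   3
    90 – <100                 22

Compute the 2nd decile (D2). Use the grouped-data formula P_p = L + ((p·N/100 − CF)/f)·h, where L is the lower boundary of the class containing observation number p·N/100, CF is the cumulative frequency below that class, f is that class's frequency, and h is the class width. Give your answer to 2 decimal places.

47.68

N = 133; target position k = 20/100 · 133 = 26.6.
Cumulative frequencies: 12, 31, 61, 85, 108, 111, 133.
Observation 26.6 falls in the class 40 – <50.
L = 40, CF = 12, f = 19, h = 10.
P20 = 40 + ((26.6 − 12)/19)·10 = 40 + 7.68421 = 47.6842.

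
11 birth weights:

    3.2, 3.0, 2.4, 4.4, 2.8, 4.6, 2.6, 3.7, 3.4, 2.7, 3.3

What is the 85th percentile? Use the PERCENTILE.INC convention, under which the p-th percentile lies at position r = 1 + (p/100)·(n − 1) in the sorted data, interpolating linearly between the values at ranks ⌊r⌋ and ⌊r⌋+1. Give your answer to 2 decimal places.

Sorted: 2.4, 2.6, 2.7, 2.8, 3.0, 3.2, 3.3, 3.4, 3.7, 4.4, 4.6.
n = 11.
r = 1 + (85/100)·(11 − 1) = 1 + 8.5 = 9.5.
Rank 9 is 3.7 and rank 10 is 4.4.
Interpolate: 3.7 + 0.5·(4.4 − 3.7) = 3.7 + 0.5·0.7 = 4.05.

4.05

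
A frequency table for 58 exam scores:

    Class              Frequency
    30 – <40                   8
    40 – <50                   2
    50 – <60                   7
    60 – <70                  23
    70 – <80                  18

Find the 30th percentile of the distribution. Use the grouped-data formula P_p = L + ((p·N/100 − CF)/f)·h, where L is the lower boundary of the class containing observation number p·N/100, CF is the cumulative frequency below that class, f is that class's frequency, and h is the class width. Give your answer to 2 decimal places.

60.17

N = 58; target position k = 30/100 · 58 = 17.4.
Cumulative frequencies: 8, 10, 17, 40, 58.
Observation 17.4 falls in the class 60 – <70.
L = 60, CF = 17, f = 23, h = 10.
P30 = 60 + ((17.4 − 17)/23)·10 = 60 + 0.173913 = 60.1739.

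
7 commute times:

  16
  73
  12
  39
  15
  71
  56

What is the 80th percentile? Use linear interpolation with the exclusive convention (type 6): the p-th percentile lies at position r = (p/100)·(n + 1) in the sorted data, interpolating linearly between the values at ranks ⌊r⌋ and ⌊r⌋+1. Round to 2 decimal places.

Sorted: 12, 15, 16, 39, 56, 71, 73.
n = 7.
r = (80/100)·(7 + 1) = 6.4.
Rank 6 is 71 and rank 7 is 73.
Interpolate: 71 + 0.4·(73 − 71) = 71 + 0.4·2 = 71.8.

71.80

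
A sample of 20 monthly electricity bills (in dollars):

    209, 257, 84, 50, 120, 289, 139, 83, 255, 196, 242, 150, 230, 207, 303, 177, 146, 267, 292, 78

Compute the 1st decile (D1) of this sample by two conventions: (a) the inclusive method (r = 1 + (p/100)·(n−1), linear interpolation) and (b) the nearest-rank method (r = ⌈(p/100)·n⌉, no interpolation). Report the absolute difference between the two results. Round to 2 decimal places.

Sorted: 50, 78, 83, 84, 120, 139, 146, 150, 177, 196, 207, 209, 230, 242, 255, 257, 267, 289, 292, 303.
n = 20.
(a) r = 2.9; between ranks 2 (78) and 3 (83): 82.5.
(b) the nearest-rank method: rank 2 → 78.
|82.5 − 78| = 4.5.

4.50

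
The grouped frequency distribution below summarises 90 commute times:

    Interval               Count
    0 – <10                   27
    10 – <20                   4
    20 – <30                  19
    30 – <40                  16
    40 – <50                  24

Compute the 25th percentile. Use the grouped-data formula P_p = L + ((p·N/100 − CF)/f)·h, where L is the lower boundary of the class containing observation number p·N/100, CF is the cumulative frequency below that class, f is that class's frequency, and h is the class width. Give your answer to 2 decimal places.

N = 90; target position k = 25/100 · 90 = 22.5.
Cumulative frequencies: 27, 31, 50, 66, 90.
Observation 22.5 falls in the class 0 – <10.
L = 0, CF = 0, f = 27, h = 10.
P25 = 0 + ((22.5 − 0)/27)·10 = 0 + 8.33333 = 8.33333.

8.33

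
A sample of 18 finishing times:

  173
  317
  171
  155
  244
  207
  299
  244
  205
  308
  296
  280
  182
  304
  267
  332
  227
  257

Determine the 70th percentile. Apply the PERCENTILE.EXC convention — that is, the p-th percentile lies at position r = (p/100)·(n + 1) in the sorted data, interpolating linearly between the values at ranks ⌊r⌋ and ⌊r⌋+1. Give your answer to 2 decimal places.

Sorted: 155, 171, 173, 182, 205, 207, 227, 244, 244, 257, 267, 280, 296, 299, 304, 308, 317, 332.
n = 18.
r = (70/100)·(18 + 1) = 13.3.
Rank 13 is 296 and rank 14 is 299.
Interpolate: 296 + 0.3·(299 − 296) = 296 + 0.3·3 = 296.9.

296.90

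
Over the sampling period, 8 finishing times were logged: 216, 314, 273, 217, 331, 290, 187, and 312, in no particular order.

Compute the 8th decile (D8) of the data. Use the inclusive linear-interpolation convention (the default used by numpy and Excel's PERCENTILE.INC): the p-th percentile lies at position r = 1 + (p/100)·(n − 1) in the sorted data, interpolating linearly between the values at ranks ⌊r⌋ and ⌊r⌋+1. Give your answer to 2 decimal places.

Sorted: 187, 216, 217, 273, 290, 312, 314, 331.
n = 8.
r = 1 + (80/100)·(8 − 1) = 1 + 5.6 = 6.6.
Rank 6 is 312 and rank 7 is 314.
Interpolate: 312 + 0.6·(314 − 312) = 312 + 0.6·2 = 313.2.

313.20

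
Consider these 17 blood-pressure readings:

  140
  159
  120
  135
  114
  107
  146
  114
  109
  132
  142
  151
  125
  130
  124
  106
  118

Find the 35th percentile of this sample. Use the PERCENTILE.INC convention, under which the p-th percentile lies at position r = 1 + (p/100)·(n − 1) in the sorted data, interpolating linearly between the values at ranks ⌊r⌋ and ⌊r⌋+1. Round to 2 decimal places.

119.20

Sorted: 106, 107, 109, 114, 114, 118, 120, 124, 125, 130, 132, 135, 140, 142, 146, 151, 159.
n = 17.
r = 1 + (35/100)·(17 − 1) = 1 + 5.6 = 6.6.
Rank 6 is 118 and rank 7 is 120.
Interpolate: 118 + 0.6·(120 − 118) = 118 + 0.6·2 = 119.2.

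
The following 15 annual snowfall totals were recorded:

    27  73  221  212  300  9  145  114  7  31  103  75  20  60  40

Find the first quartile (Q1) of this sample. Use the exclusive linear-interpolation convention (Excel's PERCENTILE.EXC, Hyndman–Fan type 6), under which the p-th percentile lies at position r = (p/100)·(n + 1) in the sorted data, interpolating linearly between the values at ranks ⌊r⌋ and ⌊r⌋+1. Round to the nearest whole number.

27

Sorted: 7, 9, 20, 27, 31, 40, 60, 73, 75, 103, 114, 145, 212, 221, 300.
n = 15.
r = (25/100)·(15 + 1) = 4.
r is an integer, so P25 is the value at rank 4: 27.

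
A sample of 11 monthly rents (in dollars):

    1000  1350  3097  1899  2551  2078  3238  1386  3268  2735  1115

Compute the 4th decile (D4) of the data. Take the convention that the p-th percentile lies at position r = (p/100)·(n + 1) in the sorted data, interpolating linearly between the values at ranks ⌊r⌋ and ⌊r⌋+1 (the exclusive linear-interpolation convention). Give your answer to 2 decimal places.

Sorted: 1000, 1115, 1350, 1386, 1899, 2078, 2551, 2735, 3097, 3238, 3268.
n = 11.
r = (40/100)·(11 + 1) = 4.8.
Rank 4 is 1386 and rank 5 is 1899.
Interpolate: 1386 + 0.8·(1899 − 1386) = 1386 + 0.8·513 = 1796.4.

1796.40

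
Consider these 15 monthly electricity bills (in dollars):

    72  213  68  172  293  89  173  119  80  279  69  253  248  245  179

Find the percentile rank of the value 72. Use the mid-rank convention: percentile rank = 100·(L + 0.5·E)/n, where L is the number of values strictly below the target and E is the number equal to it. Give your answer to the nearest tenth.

16.7

Sorted: 68, 69, 72, 80, 89, 119, 172, 173, 179, 213, 245, 248, 253, 279, 293.
Count below 72: L = 2; count equal: E = 1; n = 15.
Percentile rank = 100·(2 + 0.5·1)/15 = 100·2.5/15 = 16.67.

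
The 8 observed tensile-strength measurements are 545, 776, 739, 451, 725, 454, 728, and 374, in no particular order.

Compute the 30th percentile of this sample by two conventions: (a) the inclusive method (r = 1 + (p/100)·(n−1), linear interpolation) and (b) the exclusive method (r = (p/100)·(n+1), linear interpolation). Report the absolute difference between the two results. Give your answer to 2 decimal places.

Sorted: 374, 451, 454, 545, 725, 728, 739, 776.
n = 8.
(a) r = 3.1; between ranks 3 (454) and 4 (545): 463.1.
(b) r = 2.7; between ranks 2 (451) and 3 (454): 453.1.
|463.1 − 453.1| = 10.

10.00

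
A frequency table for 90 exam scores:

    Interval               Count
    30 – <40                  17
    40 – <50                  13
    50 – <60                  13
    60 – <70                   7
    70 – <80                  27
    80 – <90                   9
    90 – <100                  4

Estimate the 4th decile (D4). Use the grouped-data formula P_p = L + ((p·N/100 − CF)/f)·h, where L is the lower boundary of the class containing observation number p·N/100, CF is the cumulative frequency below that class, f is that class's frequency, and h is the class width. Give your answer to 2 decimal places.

N = 90; target position k = 40/100 · 90 = 36.
Cumulative frequencies: 17, 30, 43, 50, 77, 86, 90.
Observation 36 falls in the class 50 – <60.
L = 50, CF = 30, f = 13, h = 10.
P40 = 50 + ((36 − 30)/13)·10 = 50 + 4.61538 = 54.6154.

54.62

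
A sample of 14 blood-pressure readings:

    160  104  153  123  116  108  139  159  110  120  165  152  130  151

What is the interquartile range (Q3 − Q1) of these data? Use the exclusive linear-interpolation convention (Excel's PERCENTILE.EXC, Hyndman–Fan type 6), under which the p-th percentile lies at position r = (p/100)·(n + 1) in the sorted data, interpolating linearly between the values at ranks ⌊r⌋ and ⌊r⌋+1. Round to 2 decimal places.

40.00

Sorted: 104, 108, 110, 116, 120, 123, 130, 139, 151, 152, 153, 159, 160, 165.
n = 14.
P25: r = 3.75; ranks 3–4 are 110, 116; interpolating gives 114.5.
P75: r = 11.25; ranks 11–12 are 153, 159; interpolating gives 154.5.
Difference: 154.5 − 114.5 = 40.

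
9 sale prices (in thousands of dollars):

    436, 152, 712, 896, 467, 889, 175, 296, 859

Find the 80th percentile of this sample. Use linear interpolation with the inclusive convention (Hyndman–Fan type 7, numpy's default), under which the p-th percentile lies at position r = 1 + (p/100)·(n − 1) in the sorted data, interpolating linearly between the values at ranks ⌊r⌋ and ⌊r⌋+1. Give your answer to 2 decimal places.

871.00

Sorted: 152, 175, 296, 436, 467, 712, 859, 889, 896.
n = 9.
r = 1 + (80/100)·(9 − 1) = 1 + 6.4 = 7.4.
Rank 7 is 859 and rank 8 is 889.
Interpolate: 859 + 0.4·(889 − 859) = 859 + 0.4·30 = 871.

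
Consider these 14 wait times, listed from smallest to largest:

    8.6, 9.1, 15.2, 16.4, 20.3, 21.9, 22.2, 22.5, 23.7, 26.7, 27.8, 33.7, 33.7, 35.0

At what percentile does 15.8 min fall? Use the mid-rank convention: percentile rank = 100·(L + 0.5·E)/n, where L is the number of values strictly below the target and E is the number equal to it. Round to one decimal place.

Count below 15.8: L = 3; count equal: E = 0; n = 14.
Percentile rank = 100·(3 + 0.5·0)/14 = 100·3/14 = 21.43.

21.4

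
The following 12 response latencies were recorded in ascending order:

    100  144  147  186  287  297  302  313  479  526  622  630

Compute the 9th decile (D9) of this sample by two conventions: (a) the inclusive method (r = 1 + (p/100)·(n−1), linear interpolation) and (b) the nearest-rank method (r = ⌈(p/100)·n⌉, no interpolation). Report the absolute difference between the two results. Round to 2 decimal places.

9.60

n = 12.
(a) r = 10.9; between ranks 10 (526) and 11 (622): 612.4.
(b) the nearest-rank method: rank 11 → 622.
|612.4 − 622| = 9.6.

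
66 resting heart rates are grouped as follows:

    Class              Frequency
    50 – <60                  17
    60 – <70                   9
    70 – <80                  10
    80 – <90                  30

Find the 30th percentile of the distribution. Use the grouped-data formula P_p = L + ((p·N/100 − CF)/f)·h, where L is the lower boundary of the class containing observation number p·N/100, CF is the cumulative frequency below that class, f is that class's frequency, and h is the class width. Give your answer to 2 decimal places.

63.11

N = 66; target position k = 30/100 · 66 = 19.8.
Cumulative frequencies: 17, 26, 36, 66.
Observation 19.8 falls in the class 60 – <70.
L = 60, CF = 17, f = 9, h = 10.
P30 = 60 + ((19.8 − 17)/9)·10 = 60 + 3.11111 = 63.1111.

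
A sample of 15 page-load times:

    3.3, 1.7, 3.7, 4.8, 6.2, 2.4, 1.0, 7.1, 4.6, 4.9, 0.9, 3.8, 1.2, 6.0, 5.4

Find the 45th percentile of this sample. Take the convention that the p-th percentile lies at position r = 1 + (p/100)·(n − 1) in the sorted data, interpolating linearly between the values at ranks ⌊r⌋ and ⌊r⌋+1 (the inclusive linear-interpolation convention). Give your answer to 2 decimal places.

Sorted: 0.9, 1.0, 1.2, 1.7, 2.4, 3.3, 3.7, 3.8, 4.6, 4.8, 4.9, 5.4, 6.0, 6.2, 7.1.
n = 15.
r = 1 + (45/100)·(15 − 1) = 1 + 6.3 = 7.3.
Rank 7 is 3.7 and rank 8 is 3.8.
Interpolate: 3.7 + 0.3·(3.8 − 3.7) = 3.7 + 0.3·0.1 = 3.73.

3.73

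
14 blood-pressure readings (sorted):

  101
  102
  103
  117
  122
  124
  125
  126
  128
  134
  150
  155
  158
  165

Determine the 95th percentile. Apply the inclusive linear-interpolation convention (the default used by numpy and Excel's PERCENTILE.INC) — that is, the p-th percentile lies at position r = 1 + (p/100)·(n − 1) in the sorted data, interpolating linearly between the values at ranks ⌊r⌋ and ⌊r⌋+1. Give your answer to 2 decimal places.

160.45

n = 14.
r = 1 + (95/100)·(14 − 1) = 1 + 12.35 = 13.35.
Rank 13 is 158 and rank 14 is 165.
Interpolate: 158 + 0.35·(165 − 158) = 158 + 0.35·7 = 160.45.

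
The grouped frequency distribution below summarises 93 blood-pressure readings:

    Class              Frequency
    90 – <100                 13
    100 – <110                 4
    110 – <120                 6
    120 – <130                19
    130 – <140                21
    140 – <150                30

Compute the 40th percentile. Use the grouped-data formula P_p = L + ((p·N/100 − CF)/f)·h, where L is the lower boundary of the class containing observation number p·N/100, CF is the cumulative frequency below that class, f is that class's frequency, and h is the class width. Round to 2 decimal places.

127.47

N = 93; target position k = 40/100 · 93 = 37.2.
Cumulative frequencies: 13, 17, 23, 42, 63, 93.
Observation 37.2 falls in the class 120 – <130.
L = 120, CF = 23, f = 19, h = 10.
P40 = 120 + ((37.2 − 23)/19)·10 = 120 + 7.47368 = 127.474.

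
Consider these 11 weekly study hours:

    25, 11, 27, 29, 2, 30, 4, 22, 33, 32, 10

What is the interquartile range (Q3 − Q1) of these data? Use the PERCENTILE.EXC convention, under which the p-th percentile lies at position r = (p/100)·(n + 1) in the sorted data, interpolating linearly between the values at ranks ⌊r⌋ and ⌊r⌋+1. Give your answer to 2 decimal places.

20.00

Sorted: 2, 4, 10, 11, 22, 25, 27, 29, 30, 32, 33.
n = 11.
P25: r = 3 (integer) → 10.
P75: r = 9 (integer) → 30.
Difference: 30 − 10 = 20.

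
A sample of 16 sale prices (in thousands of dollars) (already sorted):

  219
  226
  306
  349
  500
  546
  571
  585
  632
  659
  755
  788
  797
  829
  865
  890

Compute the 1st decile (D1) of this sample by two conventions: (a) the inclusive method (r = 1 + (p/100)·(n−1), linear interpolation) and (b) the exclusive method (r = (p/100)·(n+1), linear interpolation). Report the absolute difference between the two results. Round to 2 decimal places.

n = 16.
(a) r = 2.5; between ranks 2 (226) and 3 (306): 266.
(b) r = 1.7; between ranks 1 (219) and 2 (226): 223.9.
|266 − 223.9| = 42.1.

42.10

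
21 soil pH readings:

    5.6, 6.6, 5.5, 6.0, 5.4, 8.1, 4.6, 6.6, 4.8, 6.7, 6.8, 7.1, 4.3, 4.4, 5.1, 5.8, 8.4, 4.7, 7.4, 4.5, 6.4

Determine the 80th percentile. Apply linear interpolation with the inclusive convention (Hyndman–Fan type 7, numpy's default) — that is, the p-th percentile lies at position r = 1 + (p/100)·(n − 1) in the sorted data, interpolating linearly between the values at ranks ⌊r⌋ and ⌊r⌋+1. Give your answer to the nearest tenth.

Sorted: 4.3, 4.4, 4.5, 4.6, 4.7, 4.8, 5.1, 5.4, 5.5, 5.6, 5.8, 6.0, 6.4, 6.6, 6.6, 6.7, 6.8, 7.1, 7.4, 8.1, 8.4.
n = 21.
r = 1 + (80/100)·(21 − 1) = 1 + 16 = 17.
r is an integer, so P80 is the value at rank 17: 6.8.

6.8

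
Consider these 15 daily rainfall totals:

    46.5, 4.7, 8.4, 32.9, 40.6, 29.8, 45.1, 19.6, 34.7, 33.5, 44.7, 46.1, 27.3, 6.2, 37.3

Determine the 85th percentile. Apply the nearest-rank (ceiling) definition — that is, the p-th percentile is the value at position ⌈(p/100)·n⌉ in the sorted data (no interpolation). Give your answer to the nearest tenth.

Sorted: 4.7, 6.2, 8.4, 19.6, 27.3, 29.8, 32.9, 33.5, 34.7, 37.3, 40.6, 44.7, 45.1, 46.1, 46.5.
n = 15.
Position = ⌈85/100 · 15⌉ = ⌈12.75⌉ = 13.
The value at rank 13 is 45.1.

45.1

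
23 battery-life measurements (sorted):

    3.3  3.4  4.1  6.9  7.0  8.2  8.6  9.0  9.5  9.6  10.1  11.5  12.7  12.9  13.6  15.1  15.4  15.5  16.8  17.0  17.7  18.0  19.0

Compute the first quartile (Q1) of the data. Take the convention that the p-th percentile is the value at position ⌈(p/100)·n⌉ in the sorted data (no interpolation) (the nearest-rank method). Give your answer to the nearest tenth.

n = 23.
Position = ⌈25/100 · 23⌉ = ⌈5.75⌉ = 6.
The value at rank 6 is 8.2.

8.2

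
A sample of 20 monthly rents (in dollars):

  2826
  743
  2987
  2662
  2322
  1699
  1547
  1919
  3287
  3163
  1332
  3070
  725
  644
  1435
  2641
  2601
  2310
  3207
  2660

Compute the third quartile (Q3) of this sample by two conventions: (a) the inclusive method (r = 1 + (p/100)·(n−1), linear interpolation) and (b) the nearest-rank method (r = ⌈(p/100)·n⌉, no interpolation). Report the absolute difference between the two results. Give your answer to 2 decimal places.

40.25

Sorted: 644, 725, 743, 1332, 1435, 1547, 1699, 1919, 2310, 2322, 2601, 2641, 2660, 2662, 2826, 2987, 3070, 3163, 3207, 3287.
n = 20.
(a) r = 15.25; between ranks 15 (2826) and 16 (2987): 2866.25.
(b) the nearest-rank method: rank 15 → 2826.
|2866.25 − 2826| = 40.25.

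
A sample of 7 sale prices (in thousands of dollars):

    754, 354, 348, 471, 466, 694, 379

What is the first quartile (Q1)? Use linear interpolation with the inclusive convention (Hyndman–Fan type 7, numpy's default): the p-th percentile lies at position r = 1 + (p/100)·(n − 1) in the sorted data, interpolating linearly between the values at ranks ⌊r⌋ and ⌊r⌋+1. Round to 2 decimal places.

366.50

Sorted: 348, 354, 379, 466, 471, 694, 754.
n = 7.
r = 1 + (25/100)·(7 − 1) = 1 + 1.5 = 2.5.
Rank 2 is 354 and rank 3 is 379.
Interpolate: 354 + 0.5·(379 − 354) = 354 + 0.5·25 = 366.5.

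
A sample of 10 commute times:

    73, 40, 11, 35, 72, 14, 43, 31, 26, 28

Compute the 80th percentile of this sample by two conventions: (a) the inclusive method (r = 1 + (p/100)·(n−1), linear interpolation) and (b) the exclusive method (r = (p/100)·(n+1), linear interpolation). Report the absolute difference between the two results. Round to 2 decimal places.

Sorted: 11, 14, 26, 28, 31, 35, 40, 43, 72, 73.
n = 10.
(a) r = 8.2; between ranks 8 (43) and 9 (72): 48.8.
(b) r = 8.8; between ranks 8 (43) and 9 (72): 66.2.
|48.8 − 66.2| = 17.4.

17.40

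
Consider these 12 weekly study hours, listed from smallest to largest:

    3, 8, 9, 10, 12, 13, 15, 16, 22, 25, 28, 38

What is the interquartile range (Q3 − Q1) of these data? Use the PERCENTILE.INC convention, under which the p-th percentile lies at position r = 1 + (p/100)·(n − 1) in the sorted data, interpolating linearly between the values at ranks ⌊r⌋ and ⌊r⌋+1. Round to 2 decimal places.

n = 12.
P25: r = 3.75; ranks 3–4 are 9, 10; interpolating gives 9.75.
P75: r = 9.25; ranks 9–10 are 22, 25; interpolating gives 22.75.
Difference: 22.75 − 9.75 = 13.

13.00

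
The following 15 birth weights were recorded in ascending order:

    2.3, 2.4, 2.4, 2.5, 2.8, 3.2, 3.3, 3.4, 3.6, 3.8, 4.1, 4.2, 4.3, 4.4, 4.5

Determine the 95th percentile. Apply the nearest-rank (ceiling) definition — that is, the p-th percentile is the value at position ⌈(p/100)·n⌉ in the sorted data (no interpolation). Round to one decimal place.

n = 15.
Position = ⌈95/100 · 15⌉ = ⌈14.25⌉ = 15.
The value at rank 15 is 4.5.

4.5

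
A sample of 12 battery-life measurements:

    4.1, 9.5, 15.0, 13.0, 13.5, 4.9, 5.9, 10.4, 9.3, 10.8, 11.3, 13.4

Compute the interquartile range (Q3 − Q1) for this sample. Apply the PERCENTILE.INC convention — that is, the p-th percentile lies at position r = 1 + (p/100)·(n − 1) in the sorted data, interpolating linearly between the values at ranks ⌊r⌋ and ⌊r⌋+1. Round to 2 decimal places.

Sorted: 4.1, 4.9, 5.9, 9.3, 9.5, 10.4, 10.8, 11.3, 13.0, 13.4, 13.5, 15.0.
n = 12.
P25: r = 3.75; ranks 3–4 are 5.9, 9.3; interpolating gives 8.45.
P75: r = 9.25; ranks 9–10 are 13.0, 13.4; interpolating gives 13.1.
Difference: 13.1 − 8.45 = 4.65.

4.65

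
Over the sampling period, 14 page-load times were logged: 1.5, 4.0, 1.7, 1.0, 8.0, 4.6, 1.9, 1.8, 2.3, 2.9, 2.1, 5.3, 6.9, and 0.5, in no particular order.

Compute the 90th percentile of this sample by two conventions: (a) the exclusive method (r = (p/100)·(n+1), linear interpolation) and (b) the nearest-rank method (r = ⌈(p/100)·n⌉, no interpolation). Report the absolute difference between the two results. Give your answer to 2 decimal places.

Sorted: 0.5, 1.0, 1.5, 1.7, 1.8, 1.9, 2.1, 2.3, 2.9, 4.0, 4.6, 5.3, 6.9, 8.0.
n = 14.
(a) r = 13.5; between ranks 13 (6.9) and 14 (8.0): 7.45.
(b) the nearest-rank method: rank 13 → 6.9.
|7.45 − 6.9| = 0.55.

0.55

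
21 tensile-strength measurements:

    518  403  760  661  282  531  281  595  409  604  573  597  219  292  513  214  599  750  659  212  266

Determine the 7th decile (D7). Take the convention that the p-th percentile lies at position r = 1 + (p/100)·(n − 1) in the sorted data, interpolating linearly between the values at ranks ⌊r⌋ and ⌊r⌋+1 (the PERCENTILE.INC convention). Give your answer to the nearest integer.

597

Sorted: 212, 214, 219, 266, 281, 282, 292, 403, 409, 513, 518, 531, 573, 595, 597, 599, 604, 659, 661, 750, 760.
n = 21.
r = 1 + (70/100)·(21 − 1) = 1 + 14 = 15.
r is an integer, so P70 is the value at rank 15: 597.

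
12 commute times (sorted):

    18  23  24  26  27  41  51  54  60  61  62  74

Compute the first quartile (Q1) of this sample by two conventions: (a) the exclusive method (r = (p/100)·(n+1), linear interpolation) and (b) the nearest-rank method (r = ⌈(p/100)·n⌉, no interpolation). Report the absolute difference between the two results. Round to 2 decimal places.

n = 12.
(a) r = 3.25; between ranks 3 (24) and 4 (26): 24.5.
(b) the nearest-rank method: rank 3 → 24.
|24.5 − 24| = 0.5.

0.50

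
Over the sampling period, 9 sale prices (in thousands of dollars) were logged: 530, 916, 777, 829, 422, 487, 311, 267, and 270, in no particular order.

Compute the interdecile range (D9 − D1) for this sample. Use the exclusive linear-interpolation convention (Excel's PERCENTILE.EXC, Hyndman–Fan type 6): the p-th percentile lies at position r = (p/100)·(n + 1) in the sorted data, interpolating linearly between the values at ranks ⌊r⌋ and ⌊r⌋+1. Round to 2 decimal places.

Sorted: 267, 270, 311, 422, 487, 530, 777, 829, 916.
n = 9.
P10: r = 1 (integer) → 267.
P90: r = 9 (integer) → 916.
Difference: 916 − 267 = 649.

649.00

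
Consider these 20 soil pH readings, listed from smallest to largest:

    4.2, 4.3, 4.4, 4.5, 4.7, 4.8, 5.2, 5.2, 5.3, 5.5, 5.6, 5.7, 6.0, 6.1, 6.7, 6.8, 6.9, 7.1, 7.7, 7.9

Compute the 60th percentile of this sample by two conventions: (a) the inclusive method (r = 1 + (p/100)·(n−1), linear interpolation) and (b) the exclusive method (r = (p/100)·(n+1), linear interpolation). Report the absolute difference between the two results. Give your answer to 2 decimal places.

0.06

n = 20.
(a) r = 12.4; between ranks 12 (5.7) and 13 (6.0): 5.82.
(b) r = 12.6; between ranks 12 (5.7) and 13 (6.0): 5.88.
|5.82 − 5.88| = 0.06.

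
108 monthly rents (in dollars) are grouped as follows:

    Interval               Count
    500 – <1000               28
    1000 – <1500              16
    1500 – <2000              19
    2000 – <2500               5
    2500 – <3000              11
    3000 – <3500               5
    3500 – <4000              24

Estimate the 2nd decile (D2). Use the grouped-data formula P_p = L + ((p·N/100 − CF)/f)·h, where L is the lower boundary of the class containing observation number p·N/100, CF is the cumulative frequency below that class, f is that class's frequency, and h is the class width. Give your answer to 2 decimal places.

N = 108; target position k = 20/100 · 108 = 21.6.
Cumulative frequencies: 28, 44, 63, 68, 79, 84, 108.
Observation 21.6 falls in the class 500 – <1000.
L = 500, CF = 0, f = 28, h = 500.
P20 = 500 + ((21.6 − 0)/28)·500 = 500 + 385.714 = 885.714.

885.71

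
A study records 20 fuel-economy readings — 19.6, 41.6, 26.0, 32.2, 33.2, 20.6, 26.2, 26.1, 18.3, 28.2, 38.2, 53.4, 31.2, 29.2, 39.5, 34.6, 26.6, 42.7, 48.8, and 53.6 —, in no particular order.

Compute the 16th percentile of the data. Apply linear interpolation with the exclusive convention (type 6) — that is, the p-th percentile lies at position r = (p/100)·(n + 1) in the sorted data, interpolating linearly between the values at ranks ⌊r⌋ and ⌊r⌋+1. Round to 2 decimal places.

22.54

Sorted: 18.3, 19.6, 20.6, 26.0, 26.1, 26.2, 26.6, 28.2, 29.2, 31.2, 32.2, 33.2, 34.6, 38.2, 39.5, 41.6, 42.7, 48.8, 53.4, 53.6.
n = 20.
r = (16/100)·(20 + 1) = 3.36.
Rank 3 is 20.6 and rank 4 is 26.0.
Interpolate: 20.6 + 0.36·(26.0 − 20.6) = 20.6 + 0.36·5.4 = 22.544.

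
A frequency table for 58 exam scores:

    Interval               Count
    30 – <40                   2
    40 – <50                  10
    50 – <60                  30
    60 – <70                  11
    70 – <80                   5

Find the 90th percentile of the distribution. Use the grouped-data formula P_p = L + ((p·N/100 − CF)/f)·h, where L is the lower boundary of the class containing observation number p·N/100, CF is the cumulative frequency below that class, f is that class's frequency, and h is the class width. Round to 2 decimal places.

69.27

N = 58; target position k = 90/100 · 58 = 52.2.
Cumulative frequencies: 2, 12, 42, 53, 58.
Observation 52.2 falls in the class 60 – <70.
L = 60, CF = 42, f = 11, h = 10.
P90 = 60 + ((52.2 − 42)/11)·10 = 60 + 9.27273 = 69.2727.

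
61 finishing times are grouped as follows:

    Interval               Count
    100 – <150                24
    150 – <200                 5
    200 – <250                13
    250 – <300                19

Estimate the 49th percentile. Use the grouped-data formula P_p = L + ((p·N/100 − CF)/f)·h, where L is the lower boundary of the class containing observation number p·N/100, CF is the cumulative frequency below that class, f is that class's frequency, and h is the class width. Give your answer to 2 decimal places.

203.42

N = 61; target position k = 49/100 · 61 = 29.89.
Cumulative frequencies: 24, 29, 42, 61.
Observation 29.89 falls in the class 200 – <250.
L = 200, CF = 29, f = 13, h = 50.
P49 = 200 + ((29.89 − 29)/13)·50 = 200 + 3.42308 = 203.423.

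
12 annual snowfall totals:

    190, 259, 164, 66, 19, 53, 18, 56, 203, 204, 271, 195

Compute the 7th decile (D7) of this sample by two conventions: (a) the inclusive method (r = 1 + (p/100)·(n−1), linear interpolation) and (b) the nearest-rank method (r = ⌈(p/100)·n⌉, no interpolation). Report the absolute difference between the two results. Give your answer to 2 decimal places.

Sorted: 18, 19, 53, 56, 66, 164, 190, 195, 203, 204, 259, 271.
n = 12.
(a) r = 8.7; between ranks 8 (195) and 9 (203): 200.6.
(b) the nearest-rank method: rank 9 → 203.
|200.6 − 203| = 2.4.

2.40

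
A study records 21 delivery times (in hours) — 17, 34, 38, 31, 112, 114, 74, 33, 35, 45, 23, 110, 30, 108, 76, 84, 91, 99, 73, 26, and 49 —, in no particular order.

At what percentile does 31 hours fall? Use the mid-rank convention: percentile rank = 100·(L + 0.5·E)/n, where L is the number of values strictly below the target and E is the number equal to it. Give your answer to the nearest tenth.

21.4

Sorted: 17, 23, 26, 30, 31, 33, 34, 35, 38, 45, 49, 73, 74, 76, 84, 91, 99, 108, 110, 112, 114.
Count below 31: L = 4; count equal: E = 1; n = 21.
Percentile rank = 100·(4 + 0.5·1)/21 = 100·4.5/21 = 21.43.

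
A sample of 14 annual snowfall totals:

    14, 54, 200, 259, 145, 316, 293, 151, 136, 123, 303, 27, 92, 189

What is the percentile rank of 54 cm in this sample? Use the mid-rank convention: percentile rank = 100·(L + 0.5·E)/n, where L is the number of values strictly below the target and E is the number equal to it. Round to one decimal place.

17.9

Sorted: 14, 27, 54, 92, 123, 136, 145, 151, 189, 200, 259, 293, 303, 316.
Count below 54: L = 2; count equal: E = 1; n = 14.
Percentile rank = 100·(2 + 0.5·1)/14 = 100·2.5/14 = 17.86.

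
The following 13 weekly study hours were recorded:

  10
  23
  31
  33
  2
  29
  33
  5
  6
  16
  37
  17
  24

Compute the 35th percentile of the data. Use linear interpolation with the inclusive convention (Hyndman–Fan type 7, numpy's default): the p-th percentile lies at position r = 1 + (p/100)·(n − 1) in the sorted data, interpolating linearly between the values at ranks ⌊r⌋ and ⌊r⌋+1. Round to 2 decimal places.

16.20

Sorted: 2, 5, 6, 10, 16, 17, 23, 24, 29, 31, 33, 33, 37.
n = 13.
r = 1 + (35/100)·(13 − 1) = 1 + 4.2 = 5.2.
Rank 5 is 16 and rank 6 is 17.
Interpolate: 16 + 0.2·(17 − 16) = 16 + 0.2·1 = 16.2.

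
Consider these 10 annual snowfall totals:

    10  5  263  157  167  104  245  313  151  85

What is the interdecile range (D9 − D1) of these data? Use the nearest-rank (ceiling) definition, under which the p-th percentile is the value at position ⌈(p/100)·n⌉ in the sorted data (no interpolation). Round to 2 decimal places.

Sorted: 5, 10, 85, 104, 151, 157, 167, 245, 263, 313.
n = 10.
P10: rank ⌈10/100·10⌉ = 1 → 5.
P90: rank ⌈90/100·10⌉ = 9 → 263.
Difference: 263 − 5 = 258.

258.00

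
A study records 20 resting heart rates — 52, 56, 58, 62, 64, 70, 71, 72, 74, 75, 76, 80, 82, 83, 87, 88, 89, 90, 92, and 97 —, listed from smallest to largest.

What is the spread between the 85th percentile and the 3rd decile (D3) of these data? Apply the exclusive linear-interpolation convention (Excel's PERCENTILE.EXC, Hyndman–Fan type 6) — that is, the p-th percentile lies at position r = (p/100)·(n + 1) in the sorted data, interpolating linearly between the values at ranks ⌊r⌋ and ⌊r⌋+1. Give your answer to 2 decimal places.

n = 20.
P30: r = 6.3; ranks 6–7 are 70, 71; interpolating gives 70.3.
P85: r = 17.85; ranks 17–18 are 89, 90; interpolating gives 89.85.
Difference: 89.85 − 70.3 = 19.55.

19.55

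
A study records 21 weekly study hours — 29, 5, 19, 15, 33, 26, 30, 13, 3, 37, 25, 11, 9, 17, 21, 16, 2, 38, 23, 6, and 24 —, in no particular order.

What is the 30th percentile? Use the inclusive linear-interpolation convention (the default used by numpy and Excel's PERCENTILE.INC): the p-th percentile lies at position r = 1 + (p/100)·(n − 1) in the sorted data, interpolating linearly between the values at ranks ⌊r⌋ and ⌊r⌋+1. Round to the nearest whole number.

13

Sorted: 2, 3, 5, 6, 9, 11, 13, 15, 16, 17, 19, 21, 23, 24, 25, 26, 29, 30, 33, 37, 38.
n = 21.
r = 1 + (30/100)·(21 − 1) = 1 + 6 = 7.
r is an integer, so P30 is the value at rank 7: 13.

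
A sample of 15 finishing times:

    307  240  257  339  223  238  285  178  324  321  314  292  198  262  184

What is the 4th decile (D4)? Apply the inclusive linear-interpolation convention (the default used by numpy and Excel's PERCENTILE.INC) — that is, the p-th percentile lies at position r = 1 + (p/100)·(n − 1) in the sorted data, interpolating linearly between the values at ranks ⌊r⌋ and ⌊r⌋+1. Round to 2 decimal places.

Sorted: 178, 184, 198, 223, 238, 240, 257, 262, 285, 292, 307, 314, 321, 324, 339.
n = 15.
r = 1 + (40/100)·(15 − 1) = 1 + 5.6 = 6.6.
Rank 6 is 240 and rank 7 is 257.
Interpolate: 240 + 0.6·(257 − 240) = 240 + 0.6·17 = 250.2.

250.20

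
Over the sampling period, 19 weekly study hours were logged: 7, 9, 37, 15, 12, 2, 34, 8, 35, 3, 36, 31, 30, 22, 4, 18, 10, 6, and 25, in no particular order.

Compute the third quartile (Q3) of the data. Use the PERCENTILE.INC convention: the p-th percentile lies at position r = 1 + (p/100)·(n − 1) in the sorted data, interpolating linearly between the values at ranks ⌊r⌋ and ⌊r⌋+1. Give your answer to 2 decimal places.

30.50

Sorted: 2, 3, 4, 6, 7, 8, 9, 10, 12, 15, 18, 22, 25, 30, 31, 34, 35, 36, 37.
n = 19.
r = 1 + (75/100)·(19 − 1) = 1 + 13.5 = 14.5.
Rank 14 is 30 and rank 15 is 31.
Interpolate: 30 + 0.5·(31 − 30) = 30 + 0.5·1 = 30.5.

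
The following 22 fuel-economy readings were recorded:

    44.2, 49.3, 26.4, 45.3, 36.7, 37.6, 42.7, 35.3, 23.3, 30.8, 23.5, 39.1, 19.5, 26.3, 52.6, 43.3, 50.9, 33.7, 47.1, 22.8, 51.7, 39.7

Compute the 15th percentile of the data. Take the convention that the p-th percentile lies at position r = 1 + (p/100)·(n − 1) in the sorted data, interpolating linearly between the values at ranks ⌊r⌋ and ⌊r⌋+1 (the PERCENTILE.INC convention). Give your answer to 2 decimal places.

23.92

Sorted: 19.5, 22.8, 23.3, 23.5, 26.3, 26.4, 30.8, 33.7, 35.3, 36.7, 37.6, 39.1, 39.7, 42.7, 43.3, 44.2, 45.3, 47.1, 49.3, 50.9, 51.7, 52.6.
n = 22.
r = 1 + (15/100)·(22 − 1) = 1 + 3.15 = 4.15.
Rank 4 is 23.5 and rank 5 is 26.3.
Interpolate: 23.5 + 0.15·(26.3 − 23.5) = 23.5 + 0.15·2.8 = 23.92.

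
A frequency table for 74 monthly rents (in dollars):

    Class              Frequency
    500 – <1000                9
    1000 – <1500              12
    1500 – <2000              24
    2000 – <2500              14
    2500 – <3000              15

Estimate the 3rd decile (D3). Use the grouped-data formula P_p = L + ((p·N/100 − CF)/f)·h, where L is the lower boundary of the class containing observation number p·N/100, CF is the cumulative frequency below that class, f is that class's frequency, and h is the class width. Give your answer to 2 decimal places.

1525.00

N = 74; target position k = 30/100 · 74 = 22.2.
Cumulative frequencies: 9, 21, 45, 59, 74.
Observation 22.2 falls in the class 1500 – <2000.
L = 1500, CF = 21, f = 24, h = 500.
P30 = 1500 + ((22.2 − 21)/24)·500 = 1500 + 25 = 1525.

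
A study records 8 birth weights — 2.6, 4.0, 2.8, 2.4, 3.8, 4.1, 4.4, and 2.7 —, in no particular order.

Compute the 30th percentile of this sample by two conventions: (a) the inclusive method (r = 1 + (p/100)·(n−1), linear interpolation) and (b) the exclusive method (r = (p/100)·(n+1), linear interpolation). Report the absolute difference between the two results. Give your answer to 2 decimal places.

0.04

Sorted: 2.4, 2.6, 2.7, 2.8, 3.8, 4.0, 4.1, 4.4.
n = 8.
(a) r = 3.1; between ranks 3 (2.7) and 4 (2.8): 2.71.
(b) r = 2.7; between ranks 2 (2.6) and 3 (2.7): 2.67.
|2.71 − 2.67| = 0.04.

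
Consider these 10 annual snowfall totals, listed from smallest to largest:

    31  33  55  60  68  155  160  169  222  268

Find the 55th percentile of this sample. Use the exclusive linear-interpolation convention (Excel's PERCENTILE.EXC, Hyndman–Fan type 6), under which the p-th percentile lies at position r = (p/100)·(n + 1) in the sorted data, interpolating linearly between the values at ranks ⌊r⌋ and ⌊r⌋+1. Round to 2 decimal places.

n = 10.
r = (55/100)·(10 + 1) = 6.05.
Rank 6 is 155 and rank 7 is 160.
Interpolate: 155 + 0.05·(160 − 155) = 155 + 0.05·5 = 155.25.

155.25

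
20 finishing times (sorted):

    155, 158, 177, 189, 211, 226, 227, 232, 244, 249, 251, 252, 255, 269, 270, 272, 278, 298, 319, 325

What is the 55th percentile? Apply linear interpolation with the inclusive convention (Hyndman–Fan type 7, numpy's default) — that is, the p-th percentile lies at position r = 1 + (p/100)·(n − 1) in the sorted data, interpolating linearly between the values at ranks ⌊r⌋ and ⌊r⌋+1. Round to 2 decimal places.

251.45

n = 20.
r = 1 + (55/100)·(20 − 1) = 1 + 10.45 = 11.45.
Rank 11 is 251 and rank 12 is 252.
Interpolate: 251 + 0.45·(252 − 251) = 251 + 0.45·1 = 251.45.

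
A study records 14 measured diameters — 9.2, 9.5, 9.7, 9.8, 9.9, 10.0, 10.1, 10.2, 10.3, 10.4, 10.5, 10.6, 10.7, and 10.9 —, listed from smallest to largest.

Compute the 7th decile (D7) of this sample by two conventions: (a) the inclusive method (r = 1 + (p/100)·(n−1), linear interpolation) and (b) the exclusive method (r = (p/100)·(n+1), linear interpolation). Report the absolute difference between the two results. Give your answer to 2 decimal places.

0.04

n = 14.
(a) r = 10.1; between ranks 10 (10.4) and 11 (10.5): 10.41.
(b) r = 10.5; between ranks 10 (10.4) and 11 (10.5): 10.45.
|10.41 − 10.45| = 0.04.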